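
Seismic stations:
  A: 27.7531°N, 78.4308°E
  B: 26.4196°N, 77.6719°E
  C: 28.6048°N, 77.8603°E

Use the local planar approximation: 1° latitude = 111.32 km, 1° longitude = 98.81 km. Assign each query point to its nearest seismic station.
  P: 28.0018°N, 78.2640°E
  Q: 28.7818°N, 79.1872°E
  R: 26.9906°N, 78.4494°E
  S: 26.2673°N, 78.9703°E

P at 28.0018°N, 78.2640°E:
  A: √((-0.2487·111.32)² + (0.1668·98.81)²) = √(766.474950 + 271.640106) = 32.2198 km
  B: √((-1.5822·111.32)² + (-0.5921·98.81)²) = √(31021.954439 + 3422.881946) = 185.5932 km
  C: √((0.6030·111.32)² + (-0.4037·98.81)²) = √(4505.894506 + 1591.179949) = 78.0838 km
  → nearest: A (32.2198 km)
Q at 28.7818°N, 79.1872°E:
  A: √((-1.0287·111.32)² + (-0.7564·98.81)²) = √(13113.658658 + 5586.050260) = 136.7469 km
  B: √((-2.3622·111.32)² + (-1.5153·98.81)²) = √(69148.016296 + 22418.112542) = 302.5990 km
  C: √((-0.1770·111.32)² + (-1.3269·98.81)²) = √(388.233429 + 17190.091437) = 132.5833 km
  → nearest: C (132.5833 km)
R at 26.9906°N, 78.4494°E:
  A: √((0.7625·111.32)² + (-0.0186·98.81)²) = √(7204.869042 + 3.377751) = 84.9014 km
  B: √((-0.5710·111.32)² + (-0.7775·98.81)²) = √(4040.346500 + 5902.046054) = 99.7115 km
  C: √((1.6142·111.32)² + (-0.5891·98.81)²) = √(32289.482246 + 3388.284305) = 188.8856 km
  → nearest: A (84.9014 km)
S at 26.2673°N, 78.9703°E:
  A: √((1.4858·111.32)² + (-0.5395·98.81)²) = √(27356.913885 + 2841.742331) = 173.7776 km
  B: √((0.1523·111.32)² + (-1.2984·98.81)²) = √(287.439337 + 16459.582392) = 129.4103 km
  C: √((2.3375·111.32)² + (-1.1100·98.81)²) = √(67709.504310 + 12029.504977) = 282.3810 km
  → nearest: B (129.4103 km)

P→A; Q→C; R→A; S→B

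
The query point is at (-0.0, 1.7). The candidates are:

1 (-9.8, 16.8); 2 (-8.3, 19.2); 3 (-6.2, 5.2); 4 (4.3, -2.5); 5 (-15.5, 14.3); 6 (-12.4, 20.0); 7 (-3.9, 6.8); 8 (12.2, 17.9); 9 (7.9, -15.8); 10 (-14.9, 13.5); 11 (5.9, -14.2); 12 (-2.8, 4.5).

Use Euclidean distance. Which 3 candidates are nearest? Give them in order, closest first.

12, 4, 7

Distances from (-0.0, 1.7):
1: √((-9.8)² + (15.1)²) = √(96.040 + 228.010) = 18.0
2: √((-8.3)² + (17.5)²) = √(68.890 + 306.250) = 19.4
3: √((-6.2)² + (3.5)²) = √(38.440 + 12.250) = 7.1
4: √((4.3)² + (-4.2)²) = √(18.490 + 17.640) = 6.0
5: √((-15.5)² + (12.6)²) = √(240.250 + 158.760) = 20.0
6: √((-12.4)² + (18.3)²) = √(153.760 + 334.890) = 22.1
7: √((-3.9)² + (5.1)²) = √(15.210 + 26.010) = 6.4
8: √((12.2)² + (16.2)²) = √(148.840 + 262.440) = 20.3
9: √((7.9)² + (-17.5)²) = √(62.410 + 306.250) = 19.2
10: √((-14.9)² + (11.8)²) = √(222.010 + 139.240) = 19.0
11: √((5.9)² + (-15.9)²) = √(34.810 + 252.810) = 17.0
12: √((-2.8)² + (2.8)²) = √(7.840 + 7.840) = 4.0
Sorted: 12 (4.0) < 4 (6.0) < 7 (6.4) < 3 (7.1) < 11 (17.0) < …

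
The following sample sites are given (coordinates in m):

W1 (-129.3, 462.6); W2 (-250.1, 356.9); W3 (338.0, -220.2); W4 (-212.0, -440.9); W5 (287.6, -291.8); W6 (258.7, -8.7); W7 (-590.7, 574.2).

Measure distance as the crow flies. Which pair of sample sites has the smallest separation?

Pairwise distances:
W1–W2: 160.5 m
W1–W3: 827.4 m
W1–W4: 907.3 m
W1–W5: 861.9 m
W1–W6: 610.5 m
W1–W7: 474.7 m
W2–W3: 824.0 m
W2–W4: 798.7 m
W2–W5: 842.6 m
W2–W6: 626.5 m
W2–W7: 404.0 m
W3–W4: 592.6 m
W3–W5: 87.6 m
W3–W6: 225.9 m
W3–W7: 1222.1 m
W4–W5: 521.4 m
W4–W6: 639.0 m
W4–W7: 1083.4 m
W5–W6: 284.6 m
W5–W7: 1233.4 m
W6–W7: 1030.2 m
Closest pair: W3–W5 at 87.6 m.

W3 and W5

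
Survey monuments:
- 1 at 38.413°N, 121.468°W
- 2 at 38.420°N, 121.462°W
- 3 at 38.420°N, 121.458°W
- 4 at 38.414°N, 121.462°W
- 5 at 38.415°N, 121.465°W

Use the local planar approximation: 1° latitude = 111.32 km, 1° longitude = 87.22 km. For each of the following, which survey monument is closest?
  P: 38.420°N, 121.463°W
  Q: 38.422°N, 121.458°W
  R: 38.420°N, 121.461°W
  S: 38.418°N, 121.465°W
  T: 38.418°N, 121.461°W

P→2; Q→3; R→2; S→5; T→2

P at 38.420°N, 121.463°W:
  1: 0.892972 km
  2: 0.087220 km
  3: 0.436100 km
  4: 0.673591 km
  5: 0.583295 km
  → nearest: 2 (0.087220 km)
Q at 38.422°N, 121.458°W:
  1: 1.328343 km
  2: 0.413867 km
  3: 0.222640 km
  4: 0.956459 km
  5: 0.989936 km
  → nearest: 3 (0.222640 km)
R at 38.420°N, 121.461°W:
  1: 0.989936 km
  2: 0.087220 km
  3: 0.261660 km
  4: 0.673591 km
  5: 0.656902 km
  → nearest: 2 (0.087220 km)
S at 38.418°N, 121.465°W:
  1: 0.615036 km
  2: 0.343562 km
  3: 0.649867 km
  4: 0.516469 km
  5: 0.333960 km
  → nearest: 5 (0.333960 km)
T at 38.418°N, 121.461°W:
  1: 0.826173 km
  2: 0.239115 km
  3: 0.343562 km
  4: 0.453742 km
  5: 0.482956 km
  → nearest: 2 (0.239115 km)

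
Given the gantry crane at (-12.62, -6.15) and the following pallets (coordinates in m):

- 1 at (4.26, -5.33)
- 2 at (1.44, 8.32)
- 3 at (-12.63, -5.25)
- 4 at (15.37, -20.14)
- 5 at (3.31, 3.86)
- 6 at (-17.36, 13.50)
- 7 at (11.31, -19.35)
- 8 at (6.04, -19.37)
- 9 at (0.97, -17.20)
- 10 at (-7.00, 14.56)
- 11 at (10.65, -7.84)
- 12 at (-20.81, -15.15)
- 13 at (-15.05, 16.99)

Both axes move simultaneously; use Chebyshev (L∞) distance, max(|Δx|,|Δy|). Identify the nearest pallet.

Distances from (-12.62, -6.15):
1: max(|16.88|, |0.82|) = 16.88 m
2: max(|14.06|, |14.47|) = 14.47 m
3: max(|-0.01|, |0.90|) = 0.90 m
4: max(|27.99|, |-13.99|) = 27.99 m
5: max(|15.93|, |10.01|) = 15.93 m
6: max(|-4.74|, |19.65|) = 19.65 m
7: max(|23.93|, |-13.20|) = 23.93 m
8: max(|18.66|, |-13.22|) = 18.66 m
9: max(|13.59|, |-11.05|) = 13.59 m
10: max(|5.62|, |20.71|) = 20.71 m
11: max(|23.27|, |-1.69|) = 23.27 m
12: max(|-8.19|, |-9.00|) = 9.00 m
13: max(|-2.43|, |23.14|) = 23.14 m
Minimum: 3 at 0.90 m.

3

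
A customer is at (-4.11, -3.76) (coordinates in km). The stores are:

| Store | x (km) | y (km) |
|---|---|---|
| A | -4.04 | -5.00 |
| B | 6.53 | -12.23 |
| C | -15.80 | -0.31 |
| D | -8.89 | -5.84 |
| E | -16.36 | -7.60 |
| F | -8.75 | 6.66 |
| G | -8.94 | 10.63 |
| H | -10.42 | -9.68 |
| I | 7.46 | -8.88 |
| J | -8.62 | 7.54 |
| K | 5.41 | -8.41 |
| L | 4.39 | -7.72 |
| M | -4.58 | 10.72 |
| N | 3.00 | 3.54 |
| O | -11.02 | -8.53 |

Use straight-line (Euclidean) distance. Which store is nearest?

Distances from (-4.11, -3.76):
A: √((0.07)² + (-1.24)²) = √(0.0049 + 1.5376) = 1.24 km
B: √((10.64)² + (-8.47)²) = √(113.2096 + 71.7409) = 13.60 km
C: √((-11.69)² + (3.45)²) = √(136.6561 + 11.9025) = 12.19 km
D: √((-4.78)² + (-2.08)²) = √(22.8484 + 4.3264) = 5.21 km
E: √((-12.25)² + (-3.84)²) = √(150.0625 + 14.7456) = 12.84 km
F: √((-4.64)² + (10.42)²) = √(21.5296 + 108.5764) = 11.41 km
G: √((-4.83)² + (14.39)²) = √(23.3289 + 207.0721) = 15.18 km
H: √((-6.31)² + (-5.92)²) = √(39.8161 + 35.0464) = 8.65 km
I: √((11.57)² + (-5.12)²) = √(133.8649 + 26.2144) = 12.65 km
J: √((-4.51)² + (11.30)²) = √(20.3401 + 127.6900) = 12.17 km
K: √((9.52)² + (-4.65)²) = √(90.6304 + 21.6225) = 10.59 km
L: √((8.50)² + (-3.96)²) = √(72.2500 + 15.6816) = 9.38 km
M: √((-0.47)² + (14.48)²) = √(0.2209 + 209.6704) = 14.49 km
N: √((7.11)² + (7.30)²) = √(50.5521 + 53.2900) = 10.19 km
O: √((-6.91)² + (-4.77)²) = √(47.7481 + 22.7529) = 8.40 km
Minimum: A at 1.24 km.

A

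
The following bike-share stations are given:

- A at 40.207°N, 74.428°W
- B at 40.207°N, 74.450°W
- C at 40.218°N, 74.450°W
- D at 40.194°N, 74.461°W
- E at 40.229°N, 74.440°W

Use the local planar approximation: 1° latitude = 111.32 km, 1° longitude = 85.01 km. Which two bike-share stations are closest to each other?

Pairwise distances:
B–C: √((0.011·111.32)² + (0.000·85.01)²) = √(1.49945 + 0.00000) = 1.225 km
C–E: √((0.011·111.32)² + (0.010·85.01)²) = √(1.49945 + 0.72267) = 1.491 km
B–D: √((-0.013·111.32)² + (-0.011·85.01)²) = √(2.09427 + 0.87443) = 1.723 km
A–B: √((0.000·111.32)² + (-0.022·85.01)²) = √(0.00000 + 3.49772) = 1.870 km
A–C: √((0.011·111.32)² + (-0.022·85.01)²) = √(1.49945 + 3.49772) = 2.235 km
B–E: √((0.022·111.32)² + (0.010·85.01)²) = √(5.99780 + 0.72267) = 2.592 km
A–E: √((0.022·111.32)² + (-0.012·85.01)²) = √(5.99780 + 1.04064) = 2.653 km
C–D: √((-0.024·111.32)² + (-0.011·85.01)²) = √(7.13787 + 0.87443) = 2.831 km
A–D: √((-0.013·111.32)² + (-0.033·85.01)²) = √(2.09427 + 7.86988) = 3.157 km
D–E: √((0.035·111.32)² + (0.021·85.01)²) = √(15.18037 + 3.18697) = 4.286 km
Closest pair: B–C at 1.225 km.

B and C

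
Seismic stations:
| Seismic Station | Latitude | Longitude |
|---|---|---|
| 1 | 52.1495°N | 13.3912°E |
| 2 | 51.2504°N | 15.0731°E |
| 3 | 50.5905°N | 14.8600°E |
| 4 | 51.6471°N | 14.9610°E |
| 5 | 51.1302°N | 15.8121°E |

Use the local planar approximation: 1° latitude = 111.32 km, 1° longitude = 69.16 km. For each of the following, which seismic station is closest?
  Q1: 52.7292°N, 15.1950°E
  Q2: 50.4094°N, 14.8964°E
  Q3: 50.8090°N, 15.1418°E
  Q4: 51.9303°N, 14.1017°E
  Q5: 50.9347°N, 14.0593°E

Q1→4; Q2→3; Q3→3; Q4→1; Q5→3

Q1 at 52.7292°N, 15.1950°E:
  1: 140.4534 km
  2: 164.8358 km
  3: 239.2047 km
  4: 121.5416 km
  5: 183.0456 km
  → nearest: 4 (121.5416 km)
Q2 at 50.4094°N, 14.8964°E:
  1: 219.9079 km
  2: 94.4143 km
  3: 20.3166 km
  4: 137.8532 km
  5: 102.2205 km
  → nearest: 3 (20.3166 km)
Q3 at 50.8090°N, 15.1418°E:
  1: 192.1620 km
  2: 49.3658 km
  3: 31.1683 km
  4: 94.1315 km
  5: 58.5453 km
  → nearest: 3 (31.1683 km)
Q4 at 51.9303°N, 14.1017°E:
  1: 54.8633 km
  2: 101.2021 km
  3: 158.0983 km
  4: 67.2734 km
  5: 148.0736 km
  → nearest: 1 (54.8633 km)
Q5 at 50.9347°N, 14.0593°E:
  1: 142.9075 km
  2: 78.4290 km
  3: 67.3401 km
  4: 100.8868 km
  5: 123.1617 km
  → nearest: 3 (67.3401 km)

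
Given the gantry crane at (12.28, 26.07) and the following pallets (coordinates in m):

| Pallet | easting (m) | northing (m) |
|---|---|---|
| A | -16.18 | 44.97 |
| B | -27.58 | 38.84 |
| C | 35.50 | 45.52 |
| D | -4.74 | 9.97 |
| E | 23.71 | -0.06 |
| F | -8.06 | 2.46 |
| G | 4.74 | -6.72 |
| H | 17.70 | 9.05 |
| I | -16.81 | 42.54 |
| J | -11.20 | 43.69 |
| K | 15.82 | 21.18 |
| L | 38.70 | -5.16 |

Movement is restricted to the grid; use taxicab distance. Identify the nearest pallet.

Distances from (12.28, 26.07):
A: 47.36 m
B: 52.63 m
C: 42.67 m
D: 33.12 m
E: 37.56 m
F: 43.95 m
G: 40.33 m
H: 22.44 m
I: 45.56 m
J: 41.10 m
K: 8.43 m
L: 57.65 m
Minimum: K at 8.43 m.

K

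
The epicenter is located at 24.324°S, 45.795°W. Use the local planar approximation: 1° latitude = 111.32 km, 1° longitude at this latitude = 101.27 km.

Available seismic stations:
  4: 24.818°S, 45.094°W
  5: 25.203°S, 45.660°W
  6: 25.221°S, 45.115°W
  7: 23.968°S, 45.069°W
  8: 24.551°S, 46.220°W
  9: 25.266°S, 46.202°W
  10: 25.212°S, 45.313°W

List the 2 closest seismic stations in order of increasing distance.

Distances from 24.324°S, 45.795°W:
4: √((-0.494·111.32)² + (0.701·101.27)²) = √(3024.12886 + 5039.61843) = 89.798 km
5: √((-0.879·111.32)² + (0.135·101.27)²) = √(9574.67730 + 186.90855) = 98.801 km
6: √((-0.897·111.32)² + (0.680·101.27)²) = √(9970.82930 + 4742.19540) = 121.297 km
7: √((0.356·111.32)² + (0.726·101.27)²) = √(1570.53056 + 5405.48742) = 83.523 km
8: √((-0.227·111.32)² + (-0.425·101.27)²) = √(638.55471 + 1852.42008) = 49.910 km
9: √((-0.942·111.32)² + (-0.407·101.27)²) = √(10996.34105 + 1698.83202) = 112.673 km
10: √((-0.888·111.32)² + (0.482·101.27)²) = √(9771.74954 + 2382.62501) = 110.247 km
Sorted: 8 (49.910 km) < 7 (83.523 km) < 4 (89.798 km) < 5 (98.801 km) < …

8, 7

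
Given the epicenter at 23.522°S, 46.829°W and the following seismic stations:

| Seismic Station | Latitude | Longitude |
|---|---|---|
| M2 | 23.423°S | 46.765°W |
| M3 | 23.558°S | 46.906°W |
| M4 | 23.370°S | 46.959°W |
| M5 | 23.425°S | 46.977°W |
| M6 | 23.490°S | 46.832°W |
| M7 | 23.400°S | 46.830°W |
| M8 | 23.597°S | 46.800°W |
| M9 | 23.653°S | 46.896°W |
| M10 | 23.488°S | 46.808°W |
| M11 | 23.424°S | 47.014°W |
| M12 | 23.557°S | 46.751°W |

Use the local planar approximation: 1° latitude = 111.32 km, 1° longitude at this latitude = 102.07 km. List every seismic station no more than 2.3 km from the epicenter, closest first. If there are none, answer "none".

none

Distances from 23.522°S, 46.829°W:
M2: 12.811 km
M3: 8.822 km
M4: 21.503 km
M5: 18.569 km
M6: 3.575 km
M7: 13.581 km
M8: 8.858 km
M9: 16.107 km
M10: 4.350 km
M11: 21.808 km
M12: 8.864 km
Threshold 2.3 km: none within range.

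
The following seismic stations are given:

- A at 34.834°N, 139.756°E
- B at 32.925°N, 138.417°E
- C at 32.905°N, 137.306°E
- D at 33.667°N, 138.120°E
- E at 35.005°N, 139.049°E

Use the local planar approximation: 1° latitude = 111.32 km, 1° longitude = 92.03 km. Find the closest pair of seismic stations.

A and E

Pairwise distances:
A–B: 245.653 km
A–C: 311.368 km
A–D: 198.860 km
A–E: 67.793 km
B–C: 102.270 km
B–D: 87.004 km
B–E: 238.739 km
C–D: 113.169 km
C–E: 283.514 km
D–E: 171.740 km
Closest pair: A–E at 67.793 km.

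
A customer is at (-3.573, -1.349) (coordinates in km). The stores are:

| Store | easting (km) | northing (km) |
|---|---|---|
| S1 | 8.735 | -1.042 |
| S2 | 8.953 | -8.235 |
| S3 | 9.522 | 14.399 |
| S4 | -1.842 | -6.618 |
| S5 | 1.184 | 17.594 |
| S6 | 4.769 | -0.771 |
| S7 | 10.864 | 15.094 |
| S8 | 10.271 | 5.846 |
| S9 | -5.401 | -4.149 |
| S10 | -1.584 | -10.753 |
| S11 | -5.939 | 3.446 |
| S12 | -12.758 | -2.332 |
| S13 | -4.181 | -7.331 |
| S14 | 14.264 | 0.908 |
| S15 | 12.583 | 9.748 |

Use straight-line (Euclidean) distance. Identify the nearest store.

S9

Distances from (-3.573, -1.349):
S1: √((12.308)² + (0.307)²) = √(151.48686 + 0.09425) = 12.312 km
S2: √((12.526)² + (-6.886)²) = √(156.90068 + 47.41700) = 14.294 km
S3: √((13.095)² + (15.748)²) = √(171.47903 + 247.99950) = 20.481 km
S4: √((1.731)² + (-5.269)²) = √(2.99636 + 27.76236) = 5.546 km
S5: √((4.757)² + (18.943)²) = √(22.62905 + 358.83725) = 19.531 km
S6: √((8.342)² + (0.578)²) = √(69.58896 + 0.33408) = 8.362 km
S7: √((14.437)² + (16.443)²) = √(208.42697 + 270.37225) = 21.881 km
S8: √((13.844)² + (7.195)²) = √(191.65634 + 51.76803) = 15.602 km
S9: √((-1.828)² + (-2.800)²) = √(3.34158 + 7.84000) = 3.344 km
S10: √((1.989)² + (-9.404)²) = √(3.95612 + 88.43522) = 9.612 km
S11: √((-2.366)² + (4.795)²) = √(5.59796 + 22.99202) = 5.347 km
S12: √((-9.185)² + (-0.983)²) = √(84.36422 + 0.96629) = 9.237 km
S13: √((-0.608)² + (-5.982)²) = √(0.36966 + 35.78432) = 6.013 km
S14: √((17.837)² + (2.257)²) = √(318.15857 + 5.09405) = 17.979 km
S15: √((16.156)² + (11.097)²) = √(261.01634 + 123.14341) = 19.600 km
Minimum: S9 at 3.344 km.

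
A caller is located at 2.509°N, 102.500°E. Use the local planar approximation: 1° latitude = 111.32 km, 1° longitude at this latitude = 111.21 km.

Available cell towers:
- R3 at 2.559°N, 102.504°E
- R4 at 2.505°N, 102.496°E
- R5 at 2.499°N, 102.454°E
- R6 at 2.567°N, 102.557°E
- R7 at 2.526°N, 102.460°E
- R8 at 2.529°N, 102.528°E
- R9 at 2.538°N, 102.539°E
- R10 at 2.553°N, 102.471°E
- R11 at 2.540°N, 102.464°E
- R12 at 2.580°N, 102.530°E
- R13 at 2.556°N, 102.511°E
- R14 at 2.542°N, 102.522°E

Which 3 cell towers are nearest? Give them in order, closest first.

R4, R8, R14

Distances from 2.509°N, 102.500°E:
R3: 5.584 km
R4: 0.629 km
R5: 5.235 km
R6: 9.048 km
R7: 4.834 km
R8: 3.828 km
R9: 5.407 km
R10: 5.865 km
R11: 5.286 km
R12: 8.579 km
R13: 5.373 km
R14: 4.414 km
Sorted: R4 (0.629 km) < R8 (3.828 km) < R14 (4.414 km) < R7 (4.834 km) < R5 (5.235 km) < …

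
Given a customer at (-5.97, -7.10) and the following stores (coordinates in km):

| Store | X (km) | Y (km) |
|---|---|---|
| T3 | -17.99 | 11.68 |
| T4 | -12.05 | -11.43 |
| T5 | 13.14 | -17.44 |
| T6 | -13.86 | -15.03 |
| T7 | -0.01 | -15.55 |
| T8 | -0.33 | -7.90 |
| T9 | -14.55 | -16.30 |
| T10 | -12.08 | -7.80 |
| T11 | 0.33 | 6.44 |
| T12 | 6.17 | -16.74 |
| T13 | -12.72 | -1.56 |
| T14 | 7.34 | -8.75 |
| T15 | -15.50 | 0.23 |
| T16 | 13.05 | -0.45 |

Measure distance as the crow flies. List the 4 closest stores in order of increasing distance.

T8, T10, T4, T13

Distances from (-5.97, -7.10):
T3: √((-12.02)² + (18.78)²) = √(144.4804 + 352.6884) = 22.30 km
T4: √((-6.08)² + (-4.33)²) = √(36.9664 + 18.7489) = 7.46 km
T5: √((19.11)² + (-10.34)²) = √(365.1921 + 106.9156) = 21.73 km
T6: √((-7.89)² + (-7.93)²) = √(62.2521 + 62.8849) = 11.19 km
T7: √((5.96)² + (-8.45)²) = √(35.5216 + 71.4025) = 10.34 km
T8: √((5.64)² + (-0.80)²) = √(31.8096 + 0.6400) = 5.70 km
T9: √((-8.58)² + (-9.20)²) = √(73.6164 + 84.6400) = 12.58 km
T10: √((-6.11)² + (-0.70)²) = √(37.3321 + 0.4900) = 6.15 km
T11: √((6.30)² + (13.54)²) = √(39.6900 + 183.3316) = 14.93 km
T12: √((12.14)² + (-9.64)²) = √(147.3796 + 92.9296) = 15.50 km
T13: √((-6.75)² + (5.54)²) = √(45.5625 + 30.6916) = 8.73 km
T14: √((13.31)² + (-1.65)²) = √(177.1561 + 2.7225) = 13.41 km
T15: √((-9.53)² + (7.33)²) = √(90.8209 + 53.7289) = 12.02 km
T16: √((19.02)² + (6.65)²) = √(361.7604 + 44.2225) = 20.15 km
Sorted: T8 (5.70 km) < T10 (6.15 km) < T4 (7.46 km) < T13 (8.73 km) < T7 (10.34 km) < T6 (11.19 km) < …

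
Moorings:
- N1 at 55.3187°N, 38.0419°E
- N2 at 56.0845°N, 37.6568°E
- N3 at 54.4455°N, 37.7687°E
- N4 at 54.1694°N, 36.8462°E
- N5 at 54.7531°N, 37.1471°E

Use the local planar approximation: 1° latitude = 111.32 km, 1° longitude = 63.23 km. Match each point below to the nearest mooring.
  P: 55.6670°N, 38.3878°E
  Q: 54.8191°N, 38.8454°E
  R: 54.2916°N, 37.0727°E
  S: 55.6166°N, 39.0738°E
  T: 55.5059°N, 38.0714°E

P→N1; Q→N1; R→N4; S→N1; T→N1

P at 55.6670°N, 38.3878°E:
  N1: 44.5160 km
  N2: 65.5471 km
  N3: 141.4999 km
  N4: 193.1181 km
  N5: 128.4694 km
  → nearest: N1 (44.5160 km)
Q at 54.8191°N, 38.8454°E:
  N1: 75.3277 km
  N2: 159.6592 km
  N3: 79.7779 km
  N4: 145.6372 km
  N5: 107.6346 km
  → nearest: N1 (75.3277 km)
R at 54.2916°N, 37.0727°E:
  N1: 129.7245 km
  N2: 202.9740 km
  N3: 47.2252 km
  N4: 19.7524 km
  N5: 51.5891 km
  → nearest: N4 (19.7524 km)
S at 55.6166°N, 39.0738°E:
  N1: 73.1909 km
  N2: 103.6370 km
  N3: 154.2897 km
  N4: 213.9930 km
  N5: 155.1817 km
  → nearest: N1 (73.1909 km)
T at 55.5059°N, 38.0714°E:
  N1: 20.9224 km
  N2: 69.5403 km
  N3: 119.5853 km
  N4: 167.7401 km
  N5: 102.1683 km
  → nearest: N1 (20.9224 km)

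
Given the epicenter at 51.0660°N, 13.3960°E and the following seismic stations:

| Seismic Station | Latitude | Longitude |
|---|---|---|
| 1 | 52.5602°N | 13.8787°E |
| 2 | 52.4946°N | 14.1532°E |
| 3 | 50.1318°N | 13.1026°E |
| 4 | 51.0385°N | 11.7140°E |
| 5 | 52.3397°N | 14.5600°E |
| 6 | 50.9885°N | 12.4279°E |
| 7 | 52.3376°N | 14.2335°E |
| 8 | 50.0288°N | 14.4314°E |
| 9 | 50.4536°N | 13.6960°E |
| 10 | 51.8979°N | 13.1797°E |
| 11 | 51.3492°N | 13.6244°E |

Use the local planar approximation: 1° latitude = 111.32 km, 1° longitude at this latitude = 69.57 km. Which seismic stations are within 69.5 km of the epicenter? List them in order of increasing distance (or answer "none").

Distances from 51.0660°N, 13.3960°E:
1: √((1.4942·111.32)² + (0.4827·69.57)²) = √(27667.113994 + 1127.713045) = 169.6904 km
2: √((1.4286·111.32)² + (0.7572·69.57)²) = √(25291.098144 + 2775.014248) = 167.5294 km
3: √((-0.9342·111.32)² + (-0.2934·69.57)²) = √(10814.989976 + 416.643131) = 105.9794 km
4: √((-0.0275·111.32)² + (-1.6820·69.57)²) = √(9.371558 + 13692.917440) = 117.0568 km
5: √((1.2737·111.32)² + (1.1640·69.57)²) = √(20103.917480 + 6557.676181) = 163.2838 km
6: √((-0.0775·111.32)² + (-0.9681·69.57)²) = √(74.430305 + 4536.119080) = 67.9010 km
7: √((1.2716·111.32)² + (0.8375·69.57)²) = √(20037.679868 + 3394.795659) = 153.0767 km
8: √((-1.0372·111.32)² + (1.0354·69.57)²) = √(13331.266537 + 5188.721106) = 136.0882 km
9: √((-0.6124·111.32)² + (0.3000·69.57)²) = √(4647.471759 + 435.598641) = 71.2957 km
10: √((0.8319·111.32)² + (-0.2163·69.57)²) = √(8576.076452 + 226.442033) = 93.8217 km
11: √((0.2832·111.32)² + (0.2284·69.57)²) = √(993.877579 + 252.485363) = 35.3039 km
Threshold 69.5 km: 11 (35.3039 km), 6 (67.9010 km) are within range.

11, 6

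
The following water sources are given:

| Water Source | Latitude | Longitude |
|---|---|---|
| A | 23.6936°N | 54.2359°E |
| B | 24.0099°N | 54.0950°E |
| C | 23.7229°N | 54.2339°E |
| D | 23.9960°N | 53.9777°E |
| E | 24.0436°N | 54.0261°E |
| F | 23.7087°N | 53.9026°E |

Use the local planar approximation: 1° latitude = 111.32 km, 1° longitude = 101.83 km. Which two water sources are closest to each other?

A and C

Pairwise distances:
A–B: √((0.3163·111.32)² + (-0.1409·101.83)²) = √(1239.780437 + 205.860714) = 38.0216 km
A–C: √((0.0293·111.32)² + (-0.0020·101.83)²) = √(10.638530 + 0.041477) = 3.2680 km
A–D: √((0.3024·111.32)² + (-0.2582·101.83)²) = √(1133.208880 + 691.295872) = 42.7142 km
A–E: √((0.3500·111.32)² + (-0.2098·101.83)²) = √(1518.037444 + 456.417676) = 44.4348 km
A–F: √((0.0151·111.32)² + (-0.3333·101.83)²) = √(2.825532 + 1151.919459) = 33.9815 km
B–C: √((-0.2870·111.32)² + (0.1389·101.83)²) = √(1020.728377 + 200.058026) = 34.9398 km
B–D: √((-0.0139·111.32)² + (-0.1173·101.83)²) = √(2.394286 + 142.674879) = 12.0445 km
B–E: √((0.0337·111.32)² + (-0.0689·101.83)²) = √(14.073632 + 49.225477) = 7.9561 km
B–F: √((-0.3012·111.32)² + (-0.1924·101.83)²) = √(1124.233003 + 383.850069) = 38.8340 km
C–D: √((0.2731·111.32)² + (-0.2562·101.83)²) = √(924.250716 + 680.627886) = 40.0609 km
C–E: √((0.3207·111.32)² + (-0.2078·101.83)²) = √(1274.513134 + 447.757196) = 41.5002 km
C–F: √((-0.0142·111.32)² + (-0.3313·101.83)²) = √(2.498752 + 1138.136521) = 33.7733 km
D–E: √((0.0476·111.32)² + (0.0484·101.83)²) = √(28.077621 + 24.290822) = 7.2366 km
D–F: √((-0.2873·111.32)² + (-0.0751·101.83)²) = √(1022.863420 + 58.483231) = 32.8838 km
E–F: √((-0.3349·111.32)² + (-0.1235·101.83)²) = √(1389.878031 + 158.155902) = 39.3451 km
Closest pair: A–C at 3.2680 km.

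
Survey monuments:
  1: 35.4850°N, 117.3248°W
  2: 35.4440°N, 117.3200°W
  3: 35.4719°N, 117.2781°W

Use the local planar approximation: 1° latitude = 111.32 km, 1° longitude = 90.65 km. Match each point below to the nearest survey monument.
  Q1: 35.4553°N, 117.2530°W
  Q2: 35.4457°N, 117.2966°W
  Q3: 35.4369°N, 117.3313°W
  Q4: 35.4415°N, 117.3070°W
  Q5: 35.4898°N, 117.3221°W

Q1 at 35.4553°N, 117.2530°W:
  1: 7.3003 km
  2: 6.2024 km
  3: 2.9312 km
  → nearest: 3 (2.9312 km)
Q2 at 35.4457°N, 117.2966°W:
  1: 5.0670 km
  2: 2.1296 km
  3: 3.3644 km
  → nearest: 2 (2.1296 km)
Q3 at 35.4369°N, 117.3313°W:
  1: 5.3868 km
  2: 1.2938 km
  3: 6.1998 km
  → nearest: 2 (1.2938 km)
Q4 at 35.4415°N, 117.3070°W:
  1: 5.1042 km
  2: 1.2109 km
  3: 4.2797 km
  → nearest: 2 (1.2109 km)
Q5 at 35.4898°N, 117.3221°W:
  1: 0.5877 km
  2: 5.1020 km
  3: 4.4586 km
  → nearest: 1 (0.5877 km)

Q1→3; Q2→2; Q3→2; Q4→2; Q5→1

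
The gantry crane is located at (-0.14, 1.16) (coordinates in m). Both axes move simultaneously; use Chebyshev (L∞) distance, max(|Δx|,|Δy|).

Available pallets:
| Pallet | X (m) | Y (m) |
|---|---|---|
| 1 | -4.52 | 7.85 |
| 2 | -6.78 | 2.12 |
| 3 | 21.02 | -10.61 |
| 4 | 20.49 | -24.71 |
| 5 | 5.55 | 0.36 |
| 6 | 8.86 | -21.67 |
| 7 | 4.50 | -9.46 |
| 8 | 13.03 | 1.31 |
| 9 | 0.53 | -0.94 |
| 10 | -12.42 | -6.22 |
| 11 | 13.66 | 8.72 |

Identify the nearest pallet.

Distances from (-0.14, 1.16):
1: max(|-4.38|, |6.69|) = 6.69 m
2: max(|-6.64|, |0.96|) = 6.64 m
3: max(|21.16|, |-11.77|) = 21.16 m
4: max(|20.63|, |-25.87|) = 25.87 m
5: max(|5.69|, |-0.80|) = 5.69 m
6: max(|9.00|, |-22.83|) = 22.83 m
7: max(|4.64|, |-10.62|) = 10.62 m
8: max(|13.17|, |0.15|) = 13.17 m
9: max(|0.67|, |-2.10|) = 2.10 m
10: max(|-12.28|, |-7.38|) = 12.28 m
11: max(|13.80|, |7.56|) = 13.80 m
Minimum: 9 at 2.10 m.

9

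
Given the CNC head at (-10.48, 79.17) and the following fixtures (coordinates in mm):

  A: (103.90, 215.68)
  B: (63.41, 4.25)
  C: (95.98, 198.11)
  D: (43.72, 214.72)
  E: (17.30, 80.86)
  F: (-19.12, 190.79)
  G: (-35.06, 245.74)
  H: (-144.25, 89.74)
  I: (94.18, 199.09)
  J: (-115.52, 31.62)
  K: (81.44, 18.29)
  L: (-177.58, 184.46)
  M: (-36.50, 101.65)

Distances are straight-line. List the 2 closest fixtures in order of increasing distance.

E, M

Distances from (-10.48, 79.17):
A: √((114.38)² + (136.51)²) = √(13082.7844 + 18634.9801) = 178.09 mm
B: √((73.89)² + (-74.92)²) = √(5459.7321 + 5613.0064) = 105.23 mm
C: √((106.46)² + (118.94)²) = √(11333.7316 + 14146.7236) = 159.63 mm
D: √((54.20)² + (135.55)²) = √(2937.6400 + 18373.8025) = 145.98 mm
E: √((27.78)² + (1.69)²) = √(771.7284 + 2.8561) = 27.83 mm
F: √((-8.64)² + (111.62)²) = √(74.6496 + 12459.0244) = 111.95 mm
G: √((-24.58)² + (166.57)²) = √(604.1764 + 27745.5649) = 168.37 mm
H: √((-133.77)² + (10.57)²) = √(17894.4129 + 111.7249) = 134.19 mm
I: √((104.66)² + (119.92)²) = √(10953.7156 + 14380.8064) = 159.17 mm
J: √((-105.04)² + (-47.55)²) = √(11033.4016 + 2261.0025) = 115.30 mm
K: √((91.92)² + (-60.88)²) = √(8449.2864 + 3706.3744) = 110.25 mm
L: √((-167.10)² + (105.29)²) = √(27922.4100 + 11085.9841) = 197.51 mm
M: √((-26.02)² + (22.48)²) = √(677.0404 + 505.3504) = 34.39 mm
Sorted: E (27.83 mm) < M (34.39 mm) < B (105.23 mm) < K (110.25 mm) < …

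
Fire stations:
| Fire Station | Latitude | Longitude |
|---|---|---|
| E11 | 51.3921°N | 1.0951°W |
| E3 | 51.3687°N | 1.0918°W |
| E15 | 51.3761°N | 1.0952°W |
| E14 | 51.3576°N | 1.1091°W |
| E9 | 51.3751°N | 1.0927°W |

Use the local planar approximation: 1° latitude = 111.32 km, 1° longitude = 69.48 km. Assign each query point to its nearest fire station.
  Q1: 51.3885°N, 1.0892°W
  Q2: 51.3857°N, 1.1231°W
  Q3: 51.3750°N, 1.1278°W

Q1 at 51.3885°N, 1.0892°W:
  E11: √((0.0036·111.32)² + (-0.0059·69.48)²) = √(0.160602 + 0.168044) = 0.5733 km
  E3: √((-0.0198·111.32)² + (-0.0026·69.48)²) = √(4.858216 + 0.032634) = 2.2115 km
  E15: √((-0.0124·111.32)² + (-0.0060·69.48)²) = √(1.905416 + 0.173789) = 1.4419 km
  E14: √((-0.0309·111.32)² + (-0.0199·69.48)²) = √(11.832141 + 1.911727) = 3.7073 km
  E9: √((-0.0134·111.32)² + (-0.0035·69.48)²) = √(2.225133 + 0.059137) = 1.5114 km
  → nearest: E11 (0.5733 km)
Q2 at 51.3857°N, 1.1231°W:
  E11: √((0.0064·111.32)² + (0.0280·69.48)²) = √(0.507582 + 3.784737) = 2.0718 km
  E3: √((-0.0170·111.32)² + (0.0313·69.48)²) = √(3.581329 + 4.729424) = 2.8828 km
  E15: √((-0.0096·111.32)² + (0.0279·69.48)²) = √(1.142060 + 3.757751) = 2.2136 km
  E14: √((-0.0281·111.32)² + (0.0140·69.48)²) = √(9.784960 + 0.946184) = 3.2758 km
  E9: √((-0.0106·111.32)² + (0.0304·69.48)²) = √(1.392381 + 4.461355) = 2.4194 km
  → nearest: E11 (2.0718 km)
Q3 at 51.3750°N, 1.1278°W:
  E11: √((0.0171·111.32)² + (0.0327·69.48)²) = √(3.623586 + 5.161966) = 2.9640 km
  E3: √((-0.0063·111.32)² + (0.0360·69.48)²) = √(0.491844 + 6.256402) = 2.5977 km
  E15: √((0.0011·111.32)² + (0.0326·69.48)²) = √(0.014994 + 5.130442) = 2.2684 km
  E14: √((-0.0174·111.32)² + (0.0187·69.48)²) = √(3.751845 + 1.688118) = 2.3324 km
  E9: √((0.0001·111.32)² + (0.0351·69.48)²) = √(0.000124 + 5.947492) = 2.4388 km
  → nearest: E15 (2.2684 km)

Q1→E11; Q2→E11; Q3→E15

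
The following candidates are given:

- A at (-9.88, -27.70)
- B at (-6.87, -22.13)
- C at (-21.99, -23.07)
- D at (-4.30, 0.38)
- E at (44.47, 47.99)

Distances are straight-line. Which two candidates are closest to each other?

A and B

Pairwise distances:
A–B: 6.33
A–C: 12.96
A–D: 28.63
A–E: 93.18
B–C: 15.15
B–D: 22.66
B–E: 86.91
C–D: 29.37
C–E: 97.30
D–E: 68.16
Closest pair: A–B at 6.33.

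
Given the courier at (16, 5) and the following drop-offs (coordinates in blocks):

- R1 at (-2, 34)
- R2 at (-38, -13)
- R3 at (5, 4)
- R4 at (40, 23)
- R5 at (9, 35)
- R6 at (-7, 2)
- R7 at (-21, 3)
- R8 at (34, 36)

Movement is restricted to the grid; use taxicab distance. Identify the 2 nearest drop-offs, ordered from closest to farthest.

Distances from (16, 5):
R1: |-18| + |29| = 18 + 29 = 47 blocks
R2: |-54| + |-18| = 54 + 18 = 72 blocks
R3: |-11| + |-1| = 11 + 1 = 12 blocks
R4: |24| + |18| = 24 + 18 = 42 blocks
R5: |-7| + |30| = 7 + 30 = 37 blocks
R6: |-23| + |-3| = 23 + 3 = 26 blocks
R7: |-37| + |-2| = 37 + 2 = 39 blocks
R8: |18| + |31| = 18 + 31 = 49 blocks
Sorted: R3 (12 blocks) < R6 (26 blocks) < R5 (37 blocks) < R7 (39 blocks) < …

R3, R6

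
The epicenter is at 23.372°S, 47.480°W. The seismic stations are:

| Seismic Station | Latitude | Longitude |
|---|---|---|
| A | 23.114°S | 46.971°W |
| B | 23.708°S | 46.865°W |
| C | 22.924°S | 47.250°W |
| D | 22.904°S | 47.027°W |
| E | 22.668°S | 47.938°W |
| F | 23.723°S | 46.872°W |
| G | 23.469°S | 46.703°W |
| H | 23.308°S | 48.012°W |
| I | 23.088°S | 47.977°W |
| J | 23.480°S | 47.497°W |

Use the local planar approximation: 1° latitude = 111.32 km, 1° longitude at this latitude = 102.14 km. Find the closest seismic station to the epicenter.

Distances from 23.372°S, 47.480°W:
A: √((0.258·111.32)² + (0.509·102.14)²) = √(824.87057 + 2702.88316) = 59.395 km
B: √((-0.336·111.32)² + (0.615·102.14)²) = √(1399.02331 + 3945.86242) = 73.109 km
C: √((0.448·111.32)² + (0.230·102.14)²) = √(2487.15255 + 551.88346) = 55.127 km
D: √((0.468·111.32)² + (0.453·102.14)²) = √(2714.17660 + 2140.85923) = 69.678 km
E: √((0.704·111.32)² + (-0.458·102.14)²) = √(6141.74405 + 2188.37963) = 91.270 km
F: √((-0.351·111.32)² + (0.608·102.14)²) = √(1526.72434 + 3856.54911) = 73.371 km
G: √((-0.097·111.32)² + (0.777·102.14)²) = √(116.59767 + 6298.45085) = 80.094 km
H: √((0.064·111.32)² + (-0.532·102.14)²) = √(50.75822 + 2952.67041) = 54.804 km
I: √((0.284·111.32)² + (-0.497·102.14)²) = √(999.50064 + 2576.94105) = 59.803 km
J: √((-0.108·111.32)² + (-0.017·102.14)²) = √(144.54195 + 3.01502) = 12.147 km
Minimum: J at 12.147 km.

J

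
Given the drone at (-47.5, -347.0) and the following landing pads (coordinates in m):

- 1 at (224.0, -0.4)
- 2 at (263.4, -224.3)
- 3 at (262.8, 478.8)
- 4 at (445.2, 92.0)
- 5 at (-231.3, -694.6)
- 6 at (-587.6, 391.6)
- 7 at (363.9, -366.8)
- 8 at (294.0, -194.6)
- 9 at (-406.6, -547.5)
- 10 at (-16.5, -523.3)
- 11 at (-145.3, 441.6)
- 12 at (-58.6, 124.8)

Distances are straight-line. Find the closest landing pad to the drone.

10

Distances from (-47.5, -347.0):
1: 440.3 m
2: 334.2 m
3: 882.2 m
4: 659.9 m
5: 393.2 m
6: 915.0 m
7: 411.9 m
8: 374.0 m
9: 411.3 m
10: 179.0 m
11: 794.6 m
12: 471.9 m
Minimum: 10 at 179.0 m.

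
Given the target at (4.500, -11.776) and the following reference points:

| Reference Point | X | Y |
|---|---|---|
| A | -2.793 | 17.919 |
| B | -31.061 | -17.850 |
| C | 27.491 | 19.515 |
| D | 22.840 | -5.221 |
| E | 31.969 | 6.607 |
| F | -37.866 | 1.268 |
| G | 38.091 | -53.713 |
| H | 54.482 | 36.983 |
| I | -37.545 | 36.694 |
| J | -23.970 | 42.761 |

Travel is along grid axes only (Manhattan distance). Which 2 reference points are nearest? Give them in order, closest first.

Distances from (4.500, -11.776):
A: |-7.293| + |29.695| = 7.293 + 29.695 = 36.988
B: |-35.561| + |-6.074| = 35.561 + 6.074 = 41.635
C: |22.991| + |31.291| = 22.991 + 31.291 = 54.282
D: |18.340| + |6.555| = 18.340 + 6.555 = 24.895
E: |27.469| + |18.383| = 27.469 + 18.383 = 45.852
F: |-42.366| + |13.044| = 42.366 + 13.044 = 55.410
G: |33.591| + |-41.937| = 33.591 + 41.937 = 75.528
H: |49.982| + |48.759| = 49.982 + 48.759 = 98.741
I: |-42.045| + |48.470| = 42.045 + 48.470 = 90.515
J: |-28.470| + |54.537| = 28.470 + 54.537 = 83.007
Sorted: D (24.895) < A (36.988) < B (41.635) < E (45.852) < …

D, A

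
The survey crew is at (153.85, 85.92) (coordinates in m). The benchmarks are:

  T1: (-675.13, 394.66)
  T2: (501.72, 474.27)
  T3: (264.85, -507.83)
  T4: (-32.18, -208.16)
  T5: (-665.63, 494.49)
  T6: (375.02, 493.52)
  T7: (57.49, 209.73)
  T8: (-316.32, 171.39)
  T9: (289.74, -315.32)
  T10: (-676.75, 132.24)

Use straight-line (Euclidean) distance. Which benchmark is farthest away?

T5

Distances from (153.85, 85.92):
T1: √((-828.98)² + (308.74)²) = √(687207.8404 + 95320.3876) = 884.61 m
T2: √((347.87)² + (388.35)²) = √(121013.5369 + 150815.7225) = 521.37 m
T3: √((111.00)² + (-593.75)²) = √(12321.0000 + 352539.0625) = 604.04 m
T4: √((-186.03)² + (-294.08)²) = √(34607.1609 + 86483.0464) = 347.98 m
T5: √((-819.48)² + (408.57)²) = √(671547.4704 + 166929.4449) = 915.68 m
T6: √((221.17)² + (407.60)²) = √(48916.1689 + 166137.7600) = 463.74 m
T7: √((-96.36)² + (123.81)²) = √(9285.2496 + 15328.9161) = 156.89 m
T8: √((-470.17)² + (85.47)²) = √(221059.8289 + 7305.1209) = 477.88 m
T9: √((135.89)² + (-401.24)²) = √(18466.0921 + 160993.5376) = 423.63 m
T10: √((-830.60)² + (46.32)²) = √(689896.3600 + 2145.5424) = 831.89 m
Maximum: T5 at 915.68 m.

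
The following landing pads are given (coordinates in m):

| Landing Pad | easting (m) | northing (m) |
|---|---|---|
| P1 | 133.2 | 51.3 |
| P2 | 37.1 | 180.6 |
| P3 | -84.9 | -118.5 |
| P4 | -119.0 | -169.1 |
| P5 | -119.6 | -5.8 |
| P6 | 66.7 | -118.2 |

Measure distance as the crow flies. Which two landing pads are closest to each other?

P3 and P4

Pairwise distances:
P3–P4: 61.0 m
P3–P5: 117.9 m
P3–P6: 151.6 m
P1–P2: 161.1 m
P4–P5: 163.3 m
P1–P6: 182.1 m
P4–P6: 192.5 m
P5–P6: 217.6 m
P2–P5: 243.5 m
P1–P5: 259.2 m
P1–P3: 276.4 m
P2–P6: 300.3 m
P2–P3: 323.0 m
P1–P4: 334.9 m
P2–P4: 383.0 m
Closest pair: P3–P4 at 61.0 m.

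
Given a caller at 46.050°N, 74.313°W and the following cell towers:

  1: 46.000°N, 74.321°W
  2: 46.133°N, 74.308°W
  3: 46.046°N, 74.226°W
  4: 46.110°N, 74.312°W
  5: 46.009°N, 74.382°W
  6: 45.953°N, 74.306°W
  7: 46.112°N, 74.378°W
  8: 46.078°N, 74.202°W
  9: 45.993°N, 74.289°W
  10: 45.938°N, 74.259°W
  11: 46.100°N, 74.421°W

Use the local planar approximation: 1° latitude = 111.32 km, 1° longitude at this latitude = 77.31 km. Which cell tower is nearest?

Distances from 46.050°N, 74.313°W:
1: √((-0.050·111.32)² + (-0.008·77.31)²) = √(30.98036 + 0.38252) = 5.600 km
2: √((0.083·111.32)² + (0.005·77.31)²) = √(85.36947 + 0.14942) = 9.248 km
3: √((-0.004·111.32)² + (0.087·77.31)²) = √(0.19827 + 45.23867) = 6.741 km
4: √((0.060·111.32)² + (0.001·77.31)²) = √(44.61171 + 0.00598) = 6.680 km
5: √((-0.041·111.32)² + (-0.069·77.31)²) = √(20.83119 + 28.45572) = 7.020 km
6: √((-0.097·111.32)² + (0.007·77.31)²) = √(116.59767 + 0.29286) = 10.812 km
7: √((0.062·111.32)² + (-0.065·77.31)²) = √(47.63540 + 25.25213) = 8.537 km
8: √((0.028·111.32)² + (0.111·77.31)²) = √(9.71544 + 73.64060) = 9.130 km
9: √((-0.057·111.32)² + (0.024·77.31)²) = √(40.26207 + 3.44266) = 6.611 km
10: √((-0.112·111.32)² + (0.054·77.31)²) = √(155.44703 + 17.42845) = 13.148 km
11: √((0.050·111.32)² + (-0.108·77.31)²) = √(30.98036 + 69.71382) = 10.035 km
Minimum: 1 at 5.600 km.

1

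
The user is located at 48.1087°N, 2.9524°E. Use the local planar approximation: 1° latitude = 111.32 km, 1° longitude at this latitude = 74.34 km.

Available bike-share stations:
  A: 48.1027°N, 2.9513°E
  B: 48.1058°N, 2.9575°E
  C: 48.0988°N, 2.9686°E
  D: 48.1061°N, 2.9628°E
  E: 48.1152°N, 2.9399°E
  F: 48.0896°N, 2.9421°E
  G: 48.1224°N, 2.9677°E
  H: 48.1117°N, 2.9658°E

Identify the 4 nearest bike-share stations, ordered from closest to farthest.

B, A, D, H

Distances from 48.1087°N, 2.9524°E:
A: 0.6729 km
B: 0.4980 km
C: 1.6325 km
D: 0.8255 km
E: 1.1777 km
F: 2.2599 km
G: 1.9025 km
H: 1.0506 km
Sorted: B (0.4980 km) < A (0.6729 km) < D (0.8255 km) < H (1.0506 km) < E (1.1777 km) < C (1.6325 km) < …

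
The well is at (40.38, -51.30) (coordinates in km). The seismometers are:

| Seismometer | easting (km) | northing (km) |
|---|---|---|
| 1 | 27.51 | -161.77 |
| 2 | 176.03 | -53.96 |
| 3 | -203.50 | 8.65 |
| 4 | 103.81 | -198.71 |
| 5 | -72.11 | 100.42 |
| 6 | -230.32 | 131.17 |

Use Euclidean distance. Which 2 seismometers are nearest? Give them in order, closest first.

Distances from (40.38, -51.30):
1: 111.22 km
2: 135.68 km
3: 251.14 km
4: 160.48 km
5: 188.87 km
6: 326.46 km
Sorted: 1 (111.22 km) < 2 (135.68 km) < 4 (160.48 km) < 5 (188.87 km) < …

1, 2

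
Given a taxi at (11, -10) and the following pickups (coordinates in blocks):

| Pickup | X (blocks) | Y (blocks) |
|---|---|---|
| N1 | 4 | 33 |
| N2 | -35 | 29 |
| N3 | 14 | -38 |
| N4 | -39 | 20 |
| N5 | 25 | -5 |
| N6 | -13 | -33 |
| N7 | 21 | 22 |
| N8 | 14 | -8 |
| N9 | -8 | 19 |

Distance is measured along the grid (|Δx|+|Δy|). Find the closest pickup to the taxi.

N8

Distances from (11, -10):
N1: 50 blocks
N2: 85 blocks
N3: 31 blocks
N4: 80 blocks
N5: 19 blocks
N6: 47 blocks
N7: 42 blocks
N8: 5 blocks
N9: 48 blocks
Minimum: N8 at 5 blocks.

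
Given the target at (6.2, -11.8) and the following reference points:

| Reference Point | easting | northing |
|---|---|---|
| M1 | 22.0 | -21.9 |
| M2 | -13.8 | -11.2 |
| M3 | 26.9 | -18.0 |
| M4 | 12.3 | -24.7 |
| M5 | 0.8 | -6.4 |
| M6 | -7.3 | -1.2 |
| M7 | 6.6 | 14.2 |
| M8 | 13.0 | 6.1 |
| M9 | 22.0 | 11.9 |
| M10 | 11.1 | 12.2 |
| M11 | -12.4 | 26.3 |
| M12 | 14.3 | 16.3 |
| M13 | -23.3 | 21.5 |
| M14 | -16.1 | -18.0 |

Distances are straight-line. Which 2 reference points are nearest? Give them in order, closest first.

Distances from (6.2, -11.8):
M1: 18.8
M2: 20.0
M3: 21.6
M4: 14.3
M5: 7.6
M6: 17.2
M7: 26.0
M8: 19.1
M9: 28.5
M10: 24.5
M11: 42.4
M12: 29.2
M13: 44.5
M14: 23.1
Sorted: M5 (7.6) < M4 (14.3) < M6 (17.2) < M1 (18.8) < …

M5, M4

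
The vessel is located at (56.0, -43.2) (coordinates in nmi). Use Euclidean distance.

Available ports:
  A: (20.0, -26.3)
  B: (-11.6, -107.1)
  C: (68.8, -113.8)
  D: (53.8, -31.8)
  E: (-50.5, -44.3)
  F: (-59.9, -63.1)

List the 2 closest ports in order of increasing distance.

D, A

Distances from (56.0, -43.2):
A: √((-36.0)² + (16.9)²) = √(1296.000 + 285.610) = 39.8 nmi
B: √((-67.6)² + (-63.9)²) = √(4569.760 + 4083.210) = 93.0 nmi
C: √((12.8)² + (-70.6)²) = √(163.840 + 4984.360) = 71.8 nmi
D: √((-2.2)² + (11.4)²) = √(4.840 + 129.960) = 11.6 nmi
E: √((-106.5)² + (-1.1)²) = √(11342.250 + 1.210) = 106.5 nmi
F: √((-115.9)² + (-19.9)²) = √(13432.810 + 396.010) = 117.6 nmi
Sorted: D (11.6 nmi) < A (39.8 nmi) < C (71.8 nmi) < B (93.0 nmi) < …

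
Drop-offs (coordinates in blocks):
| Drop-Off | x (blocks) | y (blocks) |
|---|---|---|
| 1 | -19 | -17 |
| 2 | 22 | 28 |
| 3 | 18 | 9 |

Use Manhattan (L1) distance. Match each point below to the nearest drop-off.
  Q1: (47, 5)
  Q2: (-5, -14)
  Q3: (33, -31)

Q1→3; Q2→1; Q3→3

Q1 at (47, 5):
  1: |-66| + |-22| = 66 + 22 = 88 blocks
  2: |-25| + |23| = 25 + 23 = 48 blocks
  3: |-29| + |4| = 29 + 4 = 33 blocks
  → nearest: 3 (33 blocks)
Q2 at (-5, -14):
  1: |-14| + |-3| = 14 + 3 = 17 blocks
  2: |27| + |42| = 27 + 42 = 69 blocks
  3: |23| + |23| = 23 + 23 = 46 blocks
  → nearest: 1 (17 blocks)
Q3 at (33, -31):
  1: |-52| + |14| = 52 + 14 = 66 blocks
  2: |-11| + |59| = 11 + 59 = 70 blocks
  3: |-15| + |40| = 15 + 40 = 55 blocks
  → nearest: 3 (55 blocks)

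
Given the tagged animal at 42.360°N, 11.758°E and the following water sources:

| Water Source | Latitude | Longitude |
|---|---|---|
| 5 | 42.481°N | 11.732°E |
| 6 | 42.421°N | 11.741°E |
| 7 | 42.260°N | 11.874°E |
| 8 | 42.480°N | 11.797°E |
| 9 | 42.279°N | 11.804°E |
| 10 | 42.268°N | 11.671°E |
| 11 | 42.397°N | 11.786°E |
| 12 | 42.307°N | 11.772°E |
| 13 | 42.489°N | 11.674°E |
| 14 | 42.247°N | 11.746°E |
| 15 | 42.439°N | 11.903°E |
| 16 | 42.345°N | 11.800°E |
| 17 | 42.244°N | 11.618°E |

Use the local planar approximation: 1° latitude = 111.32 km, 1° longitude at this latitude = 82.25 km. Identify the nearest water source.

16

Distances from 42.360°N, 11.758°E:
5: √((0.121·111.32)² + (-0.026·82.25)²) = √(181.43336 + 4.57318) = 13.638 km
6: √((0.061·111.32)² + (-0.017·82.25)²) = √(46.11116 + 1.95510) = 6.933 km
7: √((-0.100·111.32)² + (0.116·82.25)²) = √(123.92142 + 91.03068) = 14.661 km
8: √((0.120·111.32)² + (0.039·82.25)²) = √(178.44685 + 10.28966) = 13.738 km
9: √((-0.081·111.32)² + (0.046·82.25)²) = √(81.30485 + 14.31487) = 9.779 km
10: √((-0.092·111.32)² + (-0.087·82.25)²) = √(104.88709 + 51.20476) = 12.494 km
11: √((0.037·111.32)² + (0.028·82.25)²) = √(16.96484 + 5.30381) = 4.719 km
12: √((-0.053·111.32)² + (0.014·82.25)²) = √(34.80953 + 1.32595) = 6.011 km
13: √((0.129·111.32)² + (-0.084·82.25)²) = √(206.21764 + 47.73428) = 15.936 km
14: √((-0.113·111.32)² + (-0.012·82.25)²) = √(158.23527 + 0.97417) = 12.618 km
15: √((0.079·111.32)² + (0.145·82.25)²) = √(77.33936 + 142.23544) = 14.818 km
16: √((-0.015·111.32)² + (0.042·82.25)²) = √(2.78823 + 11.93357) = 3.837 km
17: √((-0.116·111.32)² + (-0.140·82.25)²) = √(166.74867 + 132.59522) = 17.302 km
Minimum: 16 at 3.837 km.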